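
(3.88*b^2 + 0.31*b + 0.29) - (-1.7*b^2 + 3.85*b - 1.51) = 5.58*b^2 - 3.54*b + 1.8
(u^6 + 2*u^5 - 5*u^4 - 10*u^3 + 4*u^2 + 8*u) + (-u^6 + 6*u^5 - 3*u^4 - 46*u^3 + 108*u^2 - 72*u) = 8*u^5 - 8*u^4 - 56*u^3 + 112*u^2 - 64*u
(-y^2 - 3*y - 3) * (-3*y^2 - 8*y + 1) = 3*y^4 + 17*y^3 + 32*y^2 + 21*y - 3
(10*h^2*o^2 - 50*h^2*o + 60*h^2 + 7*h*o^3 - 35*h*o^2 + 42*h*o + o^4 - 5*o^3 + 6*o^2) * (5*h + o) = 50*h^3*o^2 - 250*h^3*o + 300*h^3 + 45*h^2*o^3 - 225*h^2*o^2 + 270*h^2*o + 12*h*o^4 - 60*h*o^3 + 72*h*o^2 + o^5 - 5*o^4 + 6*o^3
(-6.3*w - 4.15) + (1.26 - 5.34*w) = -11.64*w - 2.89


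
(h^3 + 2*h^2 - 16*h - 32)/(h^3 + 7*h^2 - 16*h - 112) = (h + 2)/(h + 7)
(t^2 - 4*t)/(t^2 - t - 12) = t/(t + 3)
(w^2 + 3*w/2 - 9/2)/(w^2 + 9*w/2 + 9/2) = (2*w - 3)/(2*w + 3)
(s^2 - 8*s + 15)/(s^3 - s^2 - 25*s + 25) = (s - 3)/(s^2 + 4*s - 5)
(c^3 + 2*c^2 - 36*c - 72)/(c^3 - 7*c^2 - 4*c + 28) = (c^2 - 36)/(c^2 - 9*c + 14)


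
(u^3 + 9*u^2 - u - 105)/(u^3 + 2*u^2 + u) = (u^3 + 9*u^2 - u - 105)/(u*(u^2 + 2*u + 1))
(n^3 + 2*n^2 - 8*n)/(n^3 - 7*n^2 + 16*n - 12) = n*(n + 4)/(n^2 - 5*n + 6)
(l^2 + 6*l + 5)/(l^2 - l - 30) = (l + 1)/(l - 6)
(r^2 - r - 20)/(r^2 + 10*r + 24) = (r - 5)/(r + 6)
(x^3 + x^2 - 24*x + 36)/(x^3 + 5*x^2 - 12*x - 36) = (x - 2)/(x + 2)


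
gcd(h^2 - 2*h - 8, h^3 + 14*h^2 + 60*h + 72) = h + 2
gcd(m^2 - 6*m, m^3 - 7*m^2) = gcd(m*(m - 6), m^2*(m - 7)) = m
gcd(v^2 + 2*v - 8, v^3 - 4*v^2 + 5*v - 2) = v - 2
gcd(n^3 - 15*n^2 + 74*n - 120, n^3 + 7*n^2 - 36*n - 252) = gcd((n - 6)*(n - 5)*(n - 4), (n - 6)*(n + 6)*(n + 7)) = n - 6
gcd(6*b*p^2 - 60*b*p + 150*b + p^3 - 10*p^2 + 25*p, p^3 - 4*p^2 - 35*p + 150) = p^2 - 10*p + 25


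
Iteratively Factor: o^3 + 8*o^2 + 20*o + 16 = (o + 2)*(o^2 + 6*o + 8) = (o + 2)^2*(o + 4)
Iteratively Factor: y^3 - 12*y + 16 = (y - 2)*(y^2 + 2*y - 8) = (y - 2)^2*(y + 4)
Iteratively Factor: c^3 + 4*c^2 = (c)*(c^2 + 4*c) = c*(c + 4)*(c)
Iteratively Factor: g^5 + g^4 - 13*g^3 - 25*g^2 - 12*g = (g)*(g^4 + g^3 - 13*g^2 - 25*g - 12) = g*(g + 1)*(g^3 - 13*g - 12) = g*(g - 4)*(g + 1)*(g^2 + 4*g + 3) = g*(g - 4)*(g + 1)*(g + 3)*(g + 1)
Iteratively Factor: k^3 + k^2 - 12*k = (k)*(k^2 + k - 12) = k*(k + 4)*(k - 3)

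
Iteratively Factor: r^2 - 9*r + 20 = (r - 4)*(r - 5)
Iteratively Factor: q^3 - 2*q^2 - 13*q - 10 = (q + 1)*(q^2 - 3*q - 10) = (q + 1)*(q + 2)*(q - 5)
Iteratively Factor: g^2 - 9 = (g - 3)*(g + 3)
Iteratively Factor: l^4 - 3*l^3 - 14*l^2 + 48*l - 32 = (l + 4)*(l^3 - 7*l^2 + 14*l - 8) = (l - 1)*(l + 4)*(l^2 - 6*l + 8) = (l - 4)*(l - 1)*(l + 4)*(l - 2)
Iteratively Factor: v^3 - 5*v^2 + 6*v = (v)*(v^2 - 5*v + 6) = v*(v - 3)*(v - 2)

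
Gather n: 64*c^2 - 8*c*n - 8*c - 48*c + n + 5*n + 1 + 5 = 64*c^2 - 56*c + n*(6 - 8*c) + 6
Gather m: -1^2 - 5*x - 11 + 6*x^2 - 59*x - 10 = 6*x^2 - 64*x - 22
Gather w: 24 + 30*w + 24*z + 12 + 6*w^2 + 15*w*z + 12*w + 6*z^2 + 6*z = 6*w^2 + w*(15*z + 42) + 6*z^2 + 30*z + 36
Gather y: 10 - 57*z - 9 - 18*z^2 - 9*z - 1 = -18*z^2 - 66*z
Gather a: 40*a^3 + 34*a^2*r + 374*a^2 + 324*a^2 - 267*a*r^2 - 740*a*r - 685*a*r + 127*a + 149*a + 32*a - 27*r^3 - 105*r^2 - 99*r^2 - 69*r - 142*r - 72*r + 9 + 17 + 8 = 40*a^3 + a^2*(34*r + 698) + a*(-267*r^2 - 1425*r + 308) - 27*r^3 - 204*r^2 - 283*r + 34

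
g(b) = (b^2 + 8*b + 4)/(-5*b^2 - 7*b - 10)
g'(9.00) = 0.01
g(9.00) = -0.33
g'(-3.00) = 0.16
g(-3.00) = 0.32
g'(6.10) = 0.02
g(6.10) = -0.38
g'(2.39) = 0.06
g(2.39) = -0.52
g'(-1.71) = 0.06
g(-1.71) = 0.53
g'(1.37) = 0.04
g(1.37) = -0.58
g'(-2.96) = 0.16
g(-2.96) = 0.33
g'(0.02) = -0.50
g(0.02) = -0.41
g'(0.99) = 0.00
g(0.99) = -0.59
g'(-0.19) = -0.70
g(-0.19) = -0.28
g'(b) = (2*b + 8)/(-5*b^2 - 7*b - 10) + (10*b + 7)*(b^2 + 8*b + 4)/(-5*b^2 - 7*b - 10)^2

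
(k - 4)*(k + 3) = k^2 - k - 12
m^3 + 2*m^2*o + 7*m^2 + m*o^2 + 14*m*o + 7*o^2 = (m + 7)*(m + o)^2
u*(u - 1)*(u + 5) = u^3 + 4*u^2 - 5*u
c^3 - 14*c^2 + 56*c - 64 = (c - 8)*(c - 4)*(c - 2)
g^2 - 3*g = g*(g - 3)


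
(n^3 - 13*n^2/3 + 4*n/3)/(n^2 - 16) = n*(3*n - 1)/(3*(n + 4))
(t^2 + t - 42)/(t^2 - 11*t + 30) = (t + 7)/(t - 5)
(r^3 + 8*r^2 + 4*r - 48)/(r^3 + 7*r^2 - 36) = (r + 4)/(r + 3)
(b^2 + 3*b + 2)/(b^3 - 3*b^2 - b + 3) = (b + 2)/(b^2 - 4*b + 3)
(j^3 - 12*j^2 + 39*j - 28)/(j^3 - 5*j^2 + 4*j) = (j - 7)/j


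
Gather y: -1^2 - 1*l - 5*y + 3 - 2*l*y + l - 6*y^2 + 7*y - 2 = -6*y^2 + y*(2 - 2*l)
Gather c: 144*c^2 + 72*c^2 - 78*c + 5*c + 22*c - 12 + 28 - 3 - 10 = 216*c^2 - 51*c + 3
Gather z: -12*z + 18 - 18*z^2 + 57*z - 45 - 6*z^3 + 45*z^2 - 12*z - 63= -6*z^3 + 27*z^2 + 33*z - 90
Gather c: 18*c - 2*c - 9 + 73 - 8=16*c + 56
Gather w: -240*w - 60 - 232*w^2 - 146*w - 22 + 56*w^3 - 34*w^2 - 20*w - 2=56*w^3 - 266*w^2 - 406*w - 84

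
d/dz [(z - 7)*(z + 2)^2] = 3*(z - 4)*(z + 2)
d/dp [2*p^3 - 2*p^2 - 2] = 2*p*(3*p - 2)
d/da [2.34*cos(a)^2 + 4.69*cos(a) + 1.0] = -(4.68*cos(a) + 4.69)*sin(a)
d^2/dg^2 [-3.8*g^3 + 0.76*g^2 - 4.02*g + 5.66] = 1.52 - 22.8*g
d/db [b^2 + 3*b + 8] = 2*b + 3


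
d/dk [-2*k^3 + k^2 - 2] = 2*k*(1 - 3*k)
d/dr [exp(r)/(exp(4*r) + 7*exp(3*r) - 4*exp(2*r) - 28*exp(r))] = (-3*exp(2*r) - 14*exp(r) + 4)*exp(r)/(exp(3*r) + 7*exp(2*r) - 4*exp(r) - 28)^2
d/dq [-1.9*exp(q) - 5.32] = -1.9*exp(q)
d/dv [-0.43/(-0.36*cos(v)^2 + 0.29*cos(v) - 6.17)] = (0.3096*cos(v) - 0.1247)*sin(v)/(0.36*cos(v)^2 - 0.29*cos(v) + 6.17)^2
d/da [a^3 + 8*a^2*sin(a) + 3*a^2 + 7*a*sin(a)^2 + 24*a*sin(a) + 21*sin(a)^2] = 8*a^2*cos(a) + 3*a^2 + 16*a*sin(a) + 7*a*sin(2*a) + 24*a*cos(a) + 6*a + 7*sin(a)^2 + 24*sin(a) + 21*sin(2*a)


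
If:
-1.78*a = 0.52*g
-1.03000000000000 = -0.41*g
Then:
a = -0.73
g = 2.51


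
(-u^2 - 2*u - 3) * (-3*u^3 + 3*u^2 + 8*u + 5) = 3*u^5 + 3*u^4 - 5*u^3 - 30*u^2 - 34*u - 15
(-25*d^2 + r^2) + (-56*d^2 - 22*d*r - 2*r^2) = -81*d^2 - 22*d*r - r^2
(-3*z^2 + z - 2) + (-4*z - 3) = -3*z^2 - 3*z - 5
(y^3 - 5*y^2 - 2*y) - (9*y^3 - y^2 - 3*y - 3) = -8*y^3 - 4*y^2 + y + 3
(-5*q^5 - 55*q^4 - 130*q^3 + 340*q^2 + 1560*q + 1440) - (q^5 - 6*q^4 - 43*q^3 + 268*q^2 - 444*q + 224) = -6*q^5 - 49*q^4 - 87*q^3 + 72*q^2 + 2004*q + 1216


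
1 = 1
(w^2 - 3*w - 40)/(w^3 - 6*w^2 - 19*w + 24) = (w + 5)/(w^2 + 2*w - 3)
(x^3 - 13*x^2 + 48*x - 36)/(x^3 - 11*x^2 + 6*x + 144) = (x^2 - 7*x + 6)/(x^2 - 5*x - 24)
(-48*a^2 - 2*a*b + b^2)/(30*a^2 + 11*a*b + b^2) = (-8*a + b)/(5*a + b)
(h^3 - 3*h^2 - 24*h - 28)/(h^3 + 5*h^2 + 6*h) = (h^2 - 5*h - 14)/(h*(h + 3))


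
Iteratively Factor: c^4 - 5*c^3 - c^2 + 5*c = (c - 5)*(c^3 - c) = (c - 5)*(c + 1)*(c^2 - c) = (c - 5)*(c - 1)*(c + 1)*(c)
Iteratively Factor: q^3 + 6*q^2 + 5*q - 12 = (q + 3)*(q^2 + 3*q - 4) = (q - 1)*(q + 3)*(q + 4)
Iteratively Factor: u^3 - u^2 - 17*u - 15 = (u - 5)*(u^2 + 4*u + 3) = (u - 5)*(u + 3)*(u + 1)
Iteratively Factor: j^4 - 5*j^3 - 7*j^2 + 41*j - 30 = (j - 1)*(j^3 - 4*j^2 - 11*j + 30) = (j - 2)*(j - 1)*(j^2 - 2*j - 15) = (j - 2)*(j - 1)*(j + 3)*(j - 5)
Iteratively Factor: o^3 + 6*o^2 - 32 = (o - 2)*(o^2 + 8*o + 16) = (o - 2)*(o + 4)*(o + 4)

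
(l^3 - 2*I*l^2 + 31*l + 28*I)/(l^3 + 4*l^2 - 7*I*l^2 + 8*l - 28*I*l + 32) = (l^2 - 3*I*l + 28)/(l^2 + l*(4 - 8*I) - 32*I)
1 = 1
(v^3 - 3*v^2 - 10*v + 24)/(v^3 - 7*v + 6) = (v - 4)/(v - 1)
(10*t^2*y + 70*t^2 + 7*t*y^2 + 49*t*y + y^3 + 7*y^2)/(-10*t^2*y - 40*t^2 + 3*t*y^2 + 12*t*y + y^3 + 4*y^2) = (2*t*y + 14*t + y^2 + 7*y)/(-2*t*y - 8*t + y^2 + 4*y)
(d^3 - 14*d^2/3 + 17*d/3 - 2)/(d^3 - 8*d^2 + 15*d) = (3*d^2 - 5*d + 2)/(3*d*(d - 5))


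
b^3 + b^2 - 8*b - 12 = (b - 3)*(b + 2)^2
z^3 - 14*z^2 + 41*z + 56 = (z - 8)*(z - 7)*(z + 1)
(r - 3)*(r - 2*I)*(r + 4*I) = r^3 - 3*r^2 + 2*I*r^2 + 8*r - 6*I*r - 24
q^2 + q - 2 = (q - 1)*(q + 2)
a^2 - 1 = (a - 1)*(a + 1)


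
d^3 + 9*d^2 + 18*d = d*(d + 3)*(d + 6)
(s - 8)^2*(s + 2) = s^3 - 14*s^2 + 32*s + 128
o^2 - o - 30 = (o - 6)*(o + 5)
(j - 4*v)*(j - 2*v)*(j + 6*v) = j^3 - 28*j*v^2 + 48*v^3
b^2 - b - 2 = (b - 2)*(b + 1)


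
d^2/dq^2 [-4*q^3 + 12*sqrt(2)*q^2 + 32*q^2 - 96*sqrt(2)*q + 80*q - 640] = -24*q + 24*sqrt(2) + 64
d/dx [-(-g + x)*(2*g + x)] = -g - 2*x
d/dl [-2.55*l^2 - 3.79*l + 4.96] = -5.1*l - 3.79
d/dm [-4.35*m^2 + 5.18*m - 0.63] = 5.18 - 8.7*m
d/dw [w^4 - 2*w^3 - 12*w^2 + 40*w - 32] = 4*w^3 - 6*w^2 - 24*w + 40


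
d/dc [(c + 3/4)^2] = 2*c + 3/2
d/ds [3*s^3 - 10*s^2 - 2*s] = 9*s^2 - 20*s - 2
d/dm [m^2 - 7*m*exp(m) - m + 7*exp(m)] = -7*m*exp(m) + 2*m - 1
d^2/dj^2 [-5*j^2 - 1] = -10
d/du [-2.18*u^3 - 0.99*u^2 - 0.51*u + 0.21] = -6.54*u^2 - 1.98*u - 0.51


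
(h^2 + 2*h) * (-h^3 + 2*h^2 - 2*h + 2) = -h^5 + 2*h^3 - 2*h^2 + 4*h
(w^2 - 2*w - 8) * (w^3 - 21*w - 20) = w^5 - 2*w^4 - 29*w^3 + 22*w^2 + 208*w + 160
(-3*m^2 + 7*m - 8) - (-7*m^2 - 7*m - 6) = 4*m^2 + 14*m - 2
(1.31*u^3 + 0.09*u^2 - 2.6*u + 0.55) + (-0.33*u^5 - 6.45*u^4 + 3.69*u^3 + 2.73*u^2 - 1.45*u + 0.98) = -0.33*u^5 - 6.45*u^4 + 5.0*u^3 + 2.82*u^2 - 4.05*u + 1.53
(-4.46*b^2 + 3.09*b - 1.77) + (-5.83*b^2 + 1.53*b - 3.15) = -10.29*b^2 + 4.62*b - 4.92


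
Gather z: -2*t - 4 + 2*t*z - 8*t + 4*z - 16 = -10*t + z*(2*t + 4) - 20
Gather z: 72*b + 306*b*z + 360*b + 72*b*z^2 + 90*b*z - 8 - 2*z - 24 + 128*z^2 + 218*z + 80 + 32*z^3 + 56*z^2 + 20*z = 432*b + 32*z^3 + z^2*(72*b + 184) + z*(396*b + 236) + 48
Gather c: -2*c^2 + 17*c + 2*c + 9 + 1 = -2*c^2 + 19*c + 10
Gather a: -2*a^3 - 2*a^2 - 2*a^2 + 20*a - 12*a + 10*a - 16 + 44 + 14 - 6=-2*a^3 - 4*a^2 + 18*a + 36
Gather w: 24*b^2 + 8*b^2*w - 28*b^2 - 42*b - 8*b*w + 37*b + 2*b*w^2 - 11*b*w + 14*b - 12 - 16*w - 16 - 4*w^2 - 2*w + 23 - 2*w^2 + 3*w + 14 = -4*b^2 + 9*b + w^2*(2*b - 6) + w*(8*b^2 - 19*b - 15) + 9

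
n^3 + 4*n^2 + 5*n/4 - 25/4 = (n - 1)*(n + 5/2)^2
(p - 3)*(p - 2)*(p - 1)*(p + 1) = p^4 - 5*p^3 + 5*p^2 + 5*p - 6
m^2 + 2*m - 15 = (m - 3)*(m + 5)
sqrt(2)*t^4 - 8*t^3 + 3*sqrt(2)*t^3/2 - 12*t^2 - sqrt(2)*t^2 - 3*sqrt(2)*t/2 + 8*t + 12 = (t - 1)*(t + 3/2)*(t - 4*sqrt(2))*(sqrt(2)*t + sqrt(2))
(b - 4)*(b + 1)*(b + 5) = b^3 + 2*b^2 - 19*b - 20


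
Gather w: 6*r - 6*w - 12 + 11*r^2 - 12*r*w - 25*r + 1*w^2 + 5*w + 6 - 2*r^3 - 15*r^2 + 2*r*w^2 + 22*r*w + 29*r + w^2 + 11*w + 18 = -2*r^3 - 4*r^2 + 10*r + w^2*(2*r + 2) + w*(10*r + 10) + 12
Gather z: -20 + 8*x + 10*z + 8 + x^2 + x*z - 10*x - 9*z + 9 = x^2 - 2*x + z*(x + 1) - 3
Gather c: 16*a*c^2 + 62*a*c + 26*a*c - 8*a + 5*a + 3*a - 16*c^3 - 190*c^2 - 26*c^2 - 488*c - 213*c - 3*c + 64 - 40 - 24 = -16*c^3 + c^2*(16*a - 216) + c*(88*a - 704)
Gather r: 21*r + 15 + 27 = 21*r + 42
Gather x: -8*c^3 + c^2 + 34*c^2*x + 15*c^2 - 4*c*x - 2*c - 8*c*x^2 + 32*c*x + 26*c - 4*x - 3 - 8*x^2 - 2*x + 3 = -8*c^3 + 16*c^2 + 24*c + x^2*(-8*c - 8) + x*(34*c^2 + 28*c - 6)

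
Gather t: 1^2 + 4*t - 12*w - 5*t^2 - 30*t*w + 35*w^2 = -5*t^2 + t*(4 - 30*w) + 35*w^2 - 12*w + 1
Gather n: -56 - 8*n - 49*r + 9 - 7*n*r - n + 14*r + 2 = n*(-7*r - 9) - 35*r - 45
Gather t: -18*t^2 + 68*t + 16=-18*t^2 + 68*t + 16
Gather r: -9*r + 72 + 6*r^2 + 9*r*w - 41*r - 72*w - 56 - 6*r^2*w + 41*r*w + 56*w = r^2*(6 - 6*w) + r*(50*w - 50) - 16*w + 16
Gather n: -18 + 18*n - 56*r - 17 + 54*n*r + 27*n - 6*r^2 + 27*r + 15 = n*(54*r + 45) - 6*r^2 - 29*r - 20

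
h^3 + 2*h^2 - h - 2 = (h - 1)*(h + 1)*(h + 2)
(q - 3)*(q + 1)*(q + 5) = q^3 + 3*q^2 - 13*q - 15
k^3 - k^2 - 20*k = k*(k - 5)*(k + 4)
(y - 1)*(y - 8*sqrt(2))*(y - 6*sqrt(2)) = y^3 - 14*sqrt(2)*y^2 - y^2 + 14*sqrt(2)*y + 96*y - 96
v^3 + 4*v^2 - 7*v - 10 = (v - 2)*(v + 1)*(v + 5)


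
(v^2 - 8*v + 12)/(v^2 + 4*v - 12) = (v - 6)/(v + 6)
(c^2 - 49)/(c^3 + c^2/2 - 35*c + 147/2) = 2*(c - 7)/(2*c^2 - 13*c + 21)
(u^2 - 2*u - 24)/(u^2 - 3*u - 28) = (u - 6)/(u - 7)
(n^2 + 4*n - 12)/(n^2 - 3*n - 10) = (-n^2 - 4*n + 12)/(-n^2 + 3*n + 10)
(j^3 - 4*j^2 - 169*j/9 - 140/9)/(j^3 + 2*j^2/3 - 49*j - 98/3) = (9*j^2 + 27*j + 20)/(3*(3*j^2 + 23*j + 14))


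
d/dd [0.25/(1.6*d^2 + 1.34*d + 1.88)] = (-0.8*d - 0.335)/(1.6*d^2 + 1.34*d + 1.88)^2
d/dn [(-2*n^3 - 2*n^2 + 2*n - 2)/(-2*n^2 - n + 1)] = 4*n*(n^3 + n^2 - 3)/(4*n^4 + 4*n^3 - 3*n^2 - 2*n + 1)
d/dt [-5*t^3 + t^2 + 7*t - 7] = -15*t^2 + 2*t + 7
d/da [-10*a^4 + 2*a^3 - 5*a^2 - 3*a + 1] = -40*a^3 + 6*a^2 - 10*a - 3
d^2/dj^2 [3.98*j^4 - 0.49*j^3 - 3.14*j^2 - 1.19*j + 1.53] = 47.76*j^2 - 2.94*j - 6.28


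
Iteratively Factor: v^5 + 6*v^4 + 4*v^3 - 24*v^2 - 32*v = (v + 4)*(v^4 + 2*v^3 - 4*v^2 - 8*v) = (v + 2)*(v + 4)*(v^3 - 4*v) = (v - 2)*(v + 2)*(v + 4)*(v^2 + 2*v) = (v - 2)*(v + 2)^2*(v + 4)*(v)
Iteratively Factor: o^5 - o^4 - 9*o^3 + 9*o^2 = (o)*(o^4 - o^3 - 9*o^2 + 9*o) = o*(o - 3)*(o^3 + 2*o^2 - 3*o) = o*(o - 3)*(o - 1)*(o^2 + 3*o) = o^2*(o - 3)*(o - 1)*(o + 3)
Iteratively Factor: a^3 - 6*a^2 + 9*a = (a - 3)*(a^2 - 3*a) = a*(a - 3)*(a - 3)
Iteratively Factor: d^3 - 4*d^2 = (d - 4)*(d^2) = d*(d - 4)*(d)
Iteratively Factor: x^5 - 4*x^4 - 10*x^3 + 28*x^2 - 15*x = (x - 5)*(x^4 + x^3 - 5*x^2 + 3*x) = (x - 5)*(x + 3)*(x^3 - 2*x^2 + x) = (x - 5)*(x - 1)*(x + 3)*(x^2 - x) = x*(x - 5)*(x - 1)*(x + 3)*(x - 1)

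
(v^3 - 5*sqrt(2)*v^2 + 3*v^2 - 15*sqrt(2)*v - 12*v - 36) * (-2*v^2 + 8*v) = -2*v^5 + 2*v^4 + 10*sqrt(2)*v^4 - 10*sqrt(2)*v^3 + 48*v^3 - 120*sqrt(2)*v^2 - 24*v^2 - 288*v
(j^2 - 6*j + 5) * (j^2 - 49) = j^4 - 6*j^3 - 44*j^2 + 294*j - 245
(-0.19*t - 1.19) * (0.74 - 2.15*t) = 0.4085*t^2 + 2.4179*t - 0.8806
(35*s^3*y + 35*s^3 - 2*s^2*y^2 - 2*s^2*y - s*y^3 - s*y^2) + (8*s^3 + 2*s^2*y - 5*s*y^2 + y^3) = 35*s^3*y + 43*s^3 - 2*s^2*y^2 - s*y^3 - 6*s*y^2 + y^3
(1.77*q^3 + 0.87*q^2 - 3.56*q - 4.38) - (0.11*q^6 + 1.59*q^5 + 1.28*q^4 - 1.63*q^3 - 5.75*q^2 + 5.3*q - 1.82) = -0.11*q^6 - 1.59*q^5 - 1.28*q^4 + 3.4*q^3 + 6.62*q^2 - 8.86*q - 2.56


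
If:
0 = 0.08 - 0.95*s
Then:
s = 0.08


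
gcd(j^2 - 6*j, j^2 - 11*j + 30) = j - 6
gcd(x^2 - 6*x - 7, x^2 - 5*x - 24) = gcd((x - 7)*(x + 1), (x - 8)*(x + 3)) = 1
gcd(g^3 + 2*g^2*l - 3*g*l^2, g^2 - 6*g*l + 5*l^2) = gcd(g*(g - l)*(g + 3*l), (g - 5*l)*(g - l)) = g - l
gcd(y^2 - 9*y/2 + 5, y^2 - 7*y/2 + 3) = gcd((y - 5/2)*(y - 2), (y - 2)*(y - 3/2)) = y - 2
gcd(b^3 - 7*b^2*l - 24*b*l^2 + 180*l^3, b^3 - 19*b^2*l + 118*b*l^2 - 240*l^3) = b - 6*l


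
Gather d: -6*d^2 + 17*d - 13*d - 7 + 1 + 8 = -6*d^2 + 4*d + 2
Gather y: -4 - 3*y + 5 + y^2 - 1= y^2 - 3*y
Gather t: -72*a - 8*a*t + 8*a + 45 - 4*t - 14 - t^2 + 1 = -64*a - t^2 + t*(-8*a - 4) + 32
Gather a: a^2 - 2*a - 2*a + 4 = a^2 - 4*a + 4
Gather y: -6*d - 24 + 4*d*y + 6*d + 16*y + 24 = y*(4*d + 16)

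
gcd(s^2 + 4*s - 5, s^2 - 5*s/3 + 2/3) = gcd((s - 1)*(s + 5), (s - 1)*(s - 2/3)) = s - 1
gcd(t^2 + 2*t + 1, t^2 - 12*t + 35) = 1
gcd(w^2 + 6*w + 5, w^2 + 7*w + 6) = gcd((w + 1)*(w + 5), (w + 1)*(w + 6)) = w + 1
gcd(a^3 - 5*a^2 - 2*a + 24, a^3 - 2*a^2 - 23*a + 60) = a^2 - 7*a + 12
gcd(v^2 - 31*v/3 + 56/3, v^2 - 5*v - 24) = v - 8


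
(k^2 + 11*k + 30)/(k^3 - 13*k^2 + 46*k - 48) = (k^2 + 11*k + 30)/(k^3 - 13*k^2 + 46*k - 48)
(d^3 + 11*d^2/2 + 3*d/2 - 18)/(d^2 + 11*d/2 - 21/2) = (d^2 + 7*d + 12)/(d + 7)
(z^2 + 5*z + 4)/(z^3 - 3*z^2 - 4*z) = (z + 4)/(z*(z - 4))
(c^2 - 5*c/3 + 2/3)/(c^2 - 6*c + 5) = (c - 2/3)/(c - 5)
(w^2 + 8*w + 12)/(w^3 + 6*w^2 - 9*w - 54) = (w + 2)/(w^2 - 9)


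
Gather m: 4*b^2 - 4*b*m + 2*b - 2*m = 4*b^2 + 2*b + m*(-4*b - 2)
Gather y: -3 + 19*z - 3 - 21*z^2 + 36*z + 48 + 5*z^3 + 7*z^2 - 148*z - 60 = 5*z^3 - 14*z^2 - 93*z - 18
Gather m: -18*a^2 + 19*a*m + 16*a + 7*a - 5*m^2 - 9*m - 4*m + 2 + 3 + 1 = -18*a^2 + 23*a - 5*m^2 + m*(19*a - 13) + 6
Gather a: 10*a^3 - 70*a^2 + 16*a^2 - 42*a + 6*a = 10*a^3 - 54*a^2 - 36*a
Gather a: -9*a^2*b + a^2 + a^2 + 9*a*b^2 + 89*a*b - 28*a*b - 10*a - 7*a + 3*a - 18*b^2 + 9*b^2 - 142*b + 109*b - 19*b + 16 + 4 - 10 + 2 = a^2*(2 - 9*b) + a*(9*b^2 + 61*b - 14) - 9*b^2 - 52*b + 12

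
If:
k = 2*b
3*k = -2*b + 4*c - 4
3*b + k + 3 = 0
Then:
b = -3/5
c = -1/5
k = -6/5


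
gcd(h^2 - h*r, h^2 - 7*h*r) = h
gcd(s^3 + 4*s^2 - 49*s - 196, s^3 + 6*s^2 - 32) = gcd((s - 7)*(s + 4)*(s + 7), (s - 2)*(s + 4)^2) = s + 4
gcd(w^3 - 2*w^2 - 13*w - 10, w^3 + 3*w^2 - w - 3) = w + 1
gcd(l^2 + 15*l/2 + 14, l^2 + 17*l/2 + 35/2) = l + 7/2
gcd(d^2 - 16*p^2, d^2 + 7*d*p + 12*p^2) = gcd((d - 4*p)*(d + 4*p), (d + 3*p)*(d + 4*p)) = d + 4*p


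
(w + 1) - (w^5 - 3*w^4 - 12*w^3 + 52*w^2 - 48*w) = -w^5 + 3*w^4 + 12*w^3 - 52*w^2 + 49*w + 1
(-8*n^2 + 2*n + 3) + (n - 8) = -8*n^2 + 3*n - 5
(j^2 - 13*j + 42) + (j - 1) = j^2 - 12*j + 41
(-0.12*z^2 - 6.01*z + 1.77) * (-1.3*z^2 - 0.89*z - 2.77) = 0.156*z^4 + 7.9198*z^3 + 3.3803*z^2 + 15.0724*z - 4.9029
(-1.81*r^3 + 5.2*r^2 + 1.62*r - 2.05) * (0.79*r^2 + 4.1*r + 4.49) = -1.4299*r^5 - 3.313*r^4 + 14.4729*r^3 + 28.3705*r^2 - 1.1312*r - 9.2045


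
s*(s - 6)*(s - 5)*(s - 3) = s^4 - 14*s^3 + 63*s^2 - 90*s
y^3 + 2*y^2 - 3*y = y*(y - 1)*(y + 3)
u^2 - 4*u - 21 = (u - 7)*(u + 3)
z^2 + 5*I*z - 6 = (z + 2*I)*(z + 3*I)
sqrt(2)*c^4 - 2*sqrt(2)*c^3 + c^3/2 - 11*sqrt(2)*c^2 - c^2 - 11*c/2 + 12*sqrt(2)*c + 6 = (c - 4)*(c - 1)*(c + 3)*(sqrt(2)*c + 1/2)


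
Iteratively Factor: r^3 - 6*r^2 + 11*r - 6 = (r - 1)*(r^2 - 5*r + 6) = (r - 3)*(r - 1)*(r - 2)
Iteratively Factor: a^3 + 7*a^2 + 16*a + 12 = (a + 2)*(a^2 + 5*a + 6) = (a + 2)^2*(a + 3)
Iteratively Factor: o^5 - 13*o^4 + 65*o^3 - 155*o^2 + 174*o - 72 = (o - 4)*(o^4 - 9*o^3 + 29*o^2 - 39*o + 18) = (o - 4)*(o - 3)*(o^3 - 6*o^2 + 11*o - 6) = (o - 4)*(o - 3)*(o - 1)*(o^2 - 5*o + 6) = (o - 4)*(o - 3)*(o - 2)*(o - 1)*(o - 3)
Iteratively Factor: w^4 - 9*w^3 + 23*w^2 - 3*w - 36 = (w - 3)*(w^3 - 6*w^2 + 5*w + 12) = (w - 3)^2*(w^2 - 3*w - 4) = (w - 3)^2*(w + 1)*(w - 4)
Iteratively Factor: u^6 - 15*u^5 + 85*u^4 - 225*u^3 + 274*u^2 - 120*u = (u)*(u^5 - 15*u^4 + 85*u^3 - 225*u^2 + 274*u - 120) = u*(u - 5)*(u^4 - 10*u^3 + 35*u^2 - 50*u + 24) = u*(u - 5)*(u - 1)*(u^3 - 9*u^2 + 26*u - 24) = u*(u - 5)*(u - 4)*(u - 1)*(u^2 - 5*u + 6) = u*(u - 5)*(u - 4)*(u - 3)*(u - 1)*(u - 2)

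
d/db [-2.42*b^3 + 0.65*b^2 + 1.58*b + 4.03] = -7.26*b^2 + 1.3*b + 1.58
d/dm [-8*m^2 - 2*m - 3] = -16*m - 2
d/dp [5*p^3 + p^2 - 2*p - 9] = 15*p^2 + 2*p - 2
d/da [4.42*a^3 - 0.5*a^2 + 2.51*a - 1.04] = 13.26*a^2 - 1.0*a + 2.51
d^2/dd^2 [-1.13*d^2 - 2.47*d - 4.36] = -2.26000000000000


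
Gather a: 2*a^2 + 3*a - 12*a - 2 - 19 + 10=2*a^2 - 9*a - 11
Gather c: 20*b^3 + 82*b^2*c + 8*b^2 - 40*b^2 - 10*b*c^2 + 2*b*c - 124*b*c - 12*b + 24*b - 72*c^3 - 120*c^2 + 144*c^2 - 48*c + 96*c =20*b^3 - 32*b^2 + 12*b - 72*c^3 + c^2*(24 - 10*b) + c*(82*b^2 - 122*b + 48)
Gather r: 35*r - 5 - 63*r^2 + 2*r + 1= -63*r^2 + 37*r - 4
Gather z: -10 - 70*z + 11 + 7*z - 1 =-63*z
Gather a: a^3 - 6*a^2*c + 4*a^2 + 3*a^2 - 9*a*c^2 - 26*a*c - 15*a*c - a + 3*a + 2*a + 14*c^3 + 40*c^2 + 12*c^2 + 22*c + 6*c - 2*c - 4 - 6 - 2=a^3 + a^2*(7 - 6*c) + a*(-9*c^2 - 41*c + 4) + 14*c^3 + 52*c^2 + 26*c - 12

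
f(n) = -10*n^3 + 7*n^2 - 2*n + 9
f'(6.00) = -998.00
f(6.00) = -1911.00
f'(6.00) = -998.00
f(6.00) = -1911.00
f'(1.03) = -19.41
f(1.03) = 3.44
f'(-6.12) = -1211.31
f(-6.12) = 2575.63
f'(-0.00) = -2.00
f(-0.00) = 9.00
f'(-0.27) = -7.97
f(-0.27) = 10.25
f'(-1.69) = -111.34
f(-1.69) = 80.64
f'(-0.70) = -26.50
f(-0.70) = 17.26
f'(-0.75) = -29.38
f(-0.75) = 18.66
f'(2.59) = -166.98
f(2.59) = -122.96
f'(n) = -30*n^2 + 14*n - 2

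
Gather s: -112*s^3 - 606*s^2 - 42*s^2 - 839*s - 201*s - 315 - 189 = -112*s^3 - 648*s^2 - 1040*s - 504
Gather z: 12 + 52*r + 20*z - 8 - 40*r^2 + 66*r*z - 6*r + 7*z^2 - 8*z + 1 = -40*r^2 + 46*r + 7*z^2 + z*(66*r + 12) + 5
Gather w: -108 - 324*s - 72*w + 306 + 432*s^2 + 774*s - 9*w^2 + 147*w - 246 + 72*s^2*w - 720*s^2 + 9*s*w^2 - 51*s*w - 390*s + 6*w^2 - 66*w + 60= -288*s^2 + 60*s + w^2*(9*s - 3) + w*(72*s^2 - 51*s + 9) + 12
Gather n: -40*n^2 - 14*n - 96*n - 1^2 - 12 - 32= -40*n^2 - 110*n - 45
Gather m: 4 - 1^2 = 3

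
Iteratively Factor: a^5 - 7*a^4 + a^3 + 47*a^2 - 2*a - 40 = (a + 2)*(a^4 - 9*a^3 + 19*a^2 + 9*a - 20) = (a + 1)*(a + 2)*(a^3 - 10*a^2 + 29*a - 20) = (a - 5)*(a + 1)*(a + 2)*(a^2 - 5*a + 4) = (a - 5)*(a - 1)*(a + 1)*(a + 2)*(a - 4)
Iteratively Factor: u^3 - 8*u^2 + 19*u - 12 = (u - 1)*(u^2 - 7*u + 12) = (u - 4)*(u - 1)*(u - 3)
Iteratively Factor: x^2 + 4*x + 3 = (x + 3)*(x + 1)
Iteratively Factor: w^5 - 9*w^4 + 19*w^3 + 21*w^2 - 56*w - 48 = (w + 1)*(w^4 - 10*w^3 + 29*w^2 - 8*w - 48) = (w - 3)*(w + 1)*(w^3 - 7*w^2 + 8*w + 16) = (w - 3)*(w + 1)^2*(w^2 - 8*w + 16) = (w - 4)*(w - 3)*(w + 1)^2*(w - 4)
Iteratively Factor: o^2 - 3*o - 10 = (o - 5)*(o + 2)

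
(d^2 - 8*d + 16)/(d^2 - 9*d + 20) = (d - 4)/(d - 5)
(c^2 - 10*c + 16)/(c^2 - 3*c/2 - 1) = 2*(c - 8)/(2*c + 1)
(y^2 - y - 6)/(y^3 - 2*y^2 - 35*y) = (-y^2 + y + 6)/(y*(-y^2 + 2*y + 35))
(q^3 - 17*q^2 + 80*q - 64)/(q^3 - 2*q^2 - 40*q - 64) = (q^2 - 9*q + 8)/(q^2 + 6*q + 8)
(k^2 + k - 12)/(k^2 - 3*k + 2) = (k^2 + k - 12)/(k^2 - 3*k + 2)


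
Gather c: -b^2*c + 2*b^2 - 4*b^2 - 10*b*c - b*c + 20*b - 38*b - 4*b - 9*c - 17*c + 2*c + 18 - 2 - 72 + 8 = -2*b^2 - 22*b + c*(-b^2 - 11*b - 24) - 48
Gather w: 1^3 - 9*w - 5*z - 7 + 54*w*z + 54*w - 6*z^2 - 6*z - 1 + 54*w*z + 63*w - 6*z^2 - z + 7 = w*(108*z + 108) - 12*z^2 - 12*z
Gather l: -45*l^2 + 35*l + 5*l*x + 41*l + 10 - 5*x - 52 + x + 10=-45*l^2 + l*(5*x + 76) - 4*x - 32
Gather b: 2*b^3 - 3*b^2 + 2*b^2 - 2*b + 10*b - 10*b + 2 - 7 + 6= 2*b^3 - b^2 - 2*b + 1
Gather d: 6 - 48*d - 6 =-48*d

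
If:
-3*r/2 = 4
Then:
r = -8/3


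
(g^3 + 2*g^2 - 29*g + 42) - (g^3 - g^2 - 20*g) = 3*g^2 - 9*g + 42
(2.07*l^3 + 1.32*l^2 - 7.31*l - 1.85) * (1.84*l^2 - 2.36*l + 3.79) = 3.8088*l^5 - 2.4564*l^4 - 8.7203*l^3 + 18.8504*l^2 - 23.3389*l - 7.0115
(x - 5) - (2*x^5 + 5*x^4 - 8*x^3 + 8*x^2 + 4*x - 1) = -2*x^5 - 5*x^4 + 8*x^3 - 8*x^2 - 3*x - 4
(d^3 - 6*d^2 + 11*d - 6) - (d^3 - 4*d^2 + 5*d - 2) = -2*d^2 + 6*d - 4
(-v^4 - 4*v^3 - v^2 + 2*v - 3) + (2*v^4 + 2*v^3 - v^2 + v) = v^4 - 2*v^3 - 2*v^2 + 3*v - 3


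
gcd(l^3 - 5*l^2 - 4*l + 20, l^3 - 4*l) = l^2 - 4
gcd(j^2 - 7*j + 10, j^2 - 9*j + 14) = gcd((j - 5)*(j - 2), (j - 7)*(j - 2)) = j - 2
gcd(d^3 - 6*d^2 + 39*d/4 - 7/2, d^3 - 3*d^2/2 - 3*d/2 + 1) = d^2 - 5*d/2 + 1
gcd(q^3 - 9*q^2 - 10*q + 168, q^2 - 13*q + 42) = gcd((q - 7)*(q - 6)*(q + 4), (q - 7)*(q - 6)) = q^2 - 13*q + 42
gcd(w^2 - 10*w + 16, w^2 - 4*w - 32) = w - 8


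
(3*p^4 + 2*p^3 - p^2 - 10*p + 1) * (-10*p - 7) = -30*p^5 - 41*p^4 - 4*p^3 + 107*p^2 + 60*p - 7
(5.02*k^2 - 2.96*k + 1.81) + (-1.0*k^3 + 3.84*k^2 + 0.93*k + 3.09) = -1.0*k^3 + 8.86*k^2 - 2.03*k + 4.9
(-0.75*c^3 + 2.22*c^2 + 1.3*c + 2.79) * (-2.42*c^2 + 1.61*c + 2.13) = 1.815*c^5 - 6.5799*c^4 - 1.1693*c^3 + 0.0697999999999999*c^2 + 7.2609*c + 5.9427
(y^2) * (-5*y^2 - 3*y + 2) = -5*y^4 - 3*y^3 + 2*y^2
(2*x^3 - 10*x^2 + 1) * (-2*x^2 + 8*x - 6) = -4*x^5 + 36*x^4 - 92*x^3 + 58*x^2 + 8*x - 6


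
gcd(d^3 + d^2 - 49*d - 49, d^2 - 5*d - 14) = d - 7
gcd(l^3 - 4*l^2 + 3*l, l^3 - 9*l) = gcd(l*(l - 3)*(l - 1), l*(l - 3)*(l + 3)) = l^2 - 3*l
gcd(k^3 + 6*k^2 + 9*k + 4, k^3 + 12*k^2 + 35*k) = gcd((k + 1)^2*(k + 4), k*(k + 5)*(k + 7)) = 1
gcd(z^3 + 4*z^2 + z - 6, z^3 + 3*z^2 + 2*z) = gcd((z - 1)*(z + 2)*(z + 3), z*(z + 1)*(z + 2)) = z + 2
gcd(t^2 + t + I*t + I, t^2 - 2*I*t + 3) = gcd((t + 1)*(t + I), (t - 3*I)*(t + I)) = t + I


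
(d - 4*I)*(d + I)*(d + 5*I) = d^3 + 2*I*d^2 + 19*d + 20*I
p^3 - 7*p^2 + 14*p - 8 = (p - 4)*(p - 2)*(p - 1)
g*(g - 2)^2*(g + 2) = g^4 - 2*g^3 - 4*g^2 + 8*g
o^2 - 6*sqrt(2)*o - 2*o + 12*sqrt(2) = (o - 2)*(o - 6*sqrt(2))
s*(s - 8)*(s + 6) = s^3 - 2*s^2 - 48*s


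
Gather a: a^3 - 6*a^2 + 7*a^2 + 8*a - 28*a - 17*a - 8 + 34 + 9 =a^3 + a^2 - 37*a + 35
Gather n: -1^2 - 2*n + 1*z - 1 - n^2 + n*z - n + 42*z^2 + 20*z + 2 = -n^2 + n*(z - 3) + 42*z^2 + 21*z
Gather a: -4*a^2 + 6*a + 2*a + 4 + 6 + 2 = -4*a^2 + 8*a + 12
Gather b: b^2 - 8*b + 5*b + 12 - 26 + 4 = b^2 - 3*b - 10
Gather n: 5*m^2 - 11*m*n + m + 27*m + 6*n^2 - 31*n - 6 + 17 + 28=5*m^2 + 28*m + 6*n^2 + n*(-11*m - 31) + 39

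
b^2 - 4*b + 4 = (b - 2)^2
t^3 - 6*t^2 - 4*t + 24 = (t - 6)*(t - 2)*(t + 2)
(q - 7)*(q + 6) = q^2 - q - 42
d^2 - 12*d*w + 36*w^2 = (d - 6*w)^2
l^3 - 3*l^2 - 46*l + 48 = (l - 8)*(l - 1)*(l + 6)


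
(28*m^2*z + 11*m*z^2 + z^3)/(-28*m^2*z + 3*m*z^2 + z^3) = (4*m + z)/(-4*m + z)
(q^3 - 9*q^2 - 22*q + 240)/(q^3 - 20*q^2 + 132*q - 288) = (q + 5)/(q - 6)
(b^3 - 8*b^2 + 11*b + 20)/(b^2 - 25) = (b^2 - 3*b - 4)/(b + 5)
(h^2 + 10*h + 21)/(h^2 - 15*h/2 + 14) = 2*(h^2 + 10*h + 21)/(2*h^2 - 15*h + 28)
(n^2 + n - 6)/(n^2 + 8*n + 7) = (n^2 + n - 6)/(n^2 + 8*n + 7)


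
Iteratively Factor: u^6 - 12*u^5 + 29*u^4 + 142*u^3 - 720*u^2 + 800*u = (u - 4)*(u^5 - 8*u^4 - 3*u^3 + 130*u^2 - 200*u) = (u - 4)*(u + 4)*(u^4 - 12*u^3 + 45*u^2 - 50*u) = u*(u - 4)*(u + 4)*(u^3 - 12*u^2 + 45*u - 50) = u*(u - 4)*(u - 2)*(u + 4)*(u^2 - 10*u + 25) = u*(u - 5)*(u - 4)*(u - 2)*(u + 4)*(u - 5)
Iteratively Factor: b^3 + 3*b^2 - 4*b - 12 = (b - 2)*(b^2 + 5*b + 6) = (b - 2)*(b + 2)*(b + 3)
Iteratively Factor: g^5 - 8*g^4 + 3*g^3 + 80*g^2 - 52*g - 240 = (g + 2)*(g^4 - 10*g^3 + 23*g^2 + 34*g - 120) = (g - 4)*(g + 2)*(g^3 - 6*g^2 - g + 30) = (g - 4)*(g + 2)^2*(g^2 - 8*g + 15) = (g - 5)*(g - 4)*(g + 2)^2*(g - 3)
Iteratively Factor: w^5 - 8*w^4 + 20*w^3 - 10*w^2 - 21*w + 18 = (w - 3)*(w^4 - 5*w^3 + 5*w^2 + 5*w - 6) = (w - 3)*(w + 1)*(w^3 - 6*w^2 + 11*w - 6) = (w - 3)*(w - 1)*(w + 1)*(w^2 - 5*w + 6) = (w - 3)^2*(w - 1)*(w + 1)*(w - 2)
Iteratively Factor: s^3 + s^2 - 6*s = (s - 2)*(s^2 + 3*s) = s*(s - 2)*(s + 3)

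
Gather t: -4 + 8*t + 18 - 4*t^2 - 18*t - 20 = -4*t^2 - 10*t - 6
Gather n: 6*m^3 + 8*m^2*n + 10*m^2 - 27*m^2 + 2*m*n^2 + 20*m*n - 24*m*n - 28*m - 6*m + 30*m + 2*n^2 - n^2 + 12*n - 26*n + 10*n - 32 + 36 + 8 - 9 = 6*m^3 - 17*m^2 - 4*m + n^2*(2*m + 1) + n*(8*m^2 - 4*m - 4) + 3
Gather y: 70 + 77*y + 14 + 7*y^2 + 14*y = 7*y^2 + 91*y + 84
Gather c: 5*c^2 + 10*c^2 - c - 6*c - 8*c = 15*c^2 - 15*c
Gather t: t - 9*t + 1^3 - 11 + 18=8 - 8*t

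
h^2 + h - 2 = (h - 1)*(h + 2)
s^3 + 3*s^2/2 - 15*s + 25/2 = (s - 5/2)*(s - 1)*(s + 5)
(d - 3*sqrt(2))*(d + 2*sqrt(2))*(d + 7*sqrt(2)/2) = d^3 + 5*sqrt(2)*d^2/2 - 19*d - 42*sqrt(2)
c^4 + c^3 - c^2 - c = c*(c - 1)*(c + 1)^2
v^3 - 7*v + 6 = (v - 2)*(v - 1)*(v + 3)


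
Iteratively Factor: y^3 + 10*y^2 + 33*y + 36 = (y + 4)*(y^2 + 6*y + 9) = (y + 3)*(y + 4)*(y + 3)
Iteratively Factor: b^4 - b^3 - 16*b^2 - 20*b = (b + 2)*(b^3 - 3*b^2 - 10*b) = (b - 5)*(b + 2)*(b^2 + 2*b) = (b - 5)*(b + 2)^2*(b)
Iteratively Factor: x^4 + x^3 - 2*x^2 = (x + 2)*(x^3 - x^2) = (x - 1)*(x + 2)*(x^2) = x*(x - 1)*(x + 2)*(x)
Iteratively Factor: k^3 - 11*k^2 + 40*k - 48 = (k - 3)*(k^2 - 8*k + 16) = (k - 4)*(k - 3)*(k - 4)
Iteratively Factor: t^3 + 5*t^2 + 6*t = (t + 2)*(t^2 + 3*t) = t*(t + 2)*(t + 3)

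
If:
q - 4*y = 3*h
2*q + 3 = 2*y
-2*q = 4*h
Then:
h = 2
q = -4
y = -5/2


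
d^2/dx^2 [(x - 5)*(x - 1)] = 2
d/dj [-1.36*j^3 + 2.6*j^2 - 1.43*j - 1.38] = -4.08*j^2 + 5.2*j - 1.43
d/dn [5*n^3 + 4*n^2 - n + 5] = 15*n^2 + 8*n - 1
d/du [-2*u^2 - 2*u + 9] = -4*u - 2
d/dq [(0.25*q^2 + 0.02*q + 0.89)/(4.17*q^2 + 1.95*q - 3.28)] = (0.4041*q^2 - 9.0626*q - 1.8011)/(17.3889*q^4 + 16.263*q^3 - 23.5527*q^2 - 12.792*q + 10.7584)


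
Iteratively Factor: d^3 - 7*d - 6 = (d + 1)*(d^2 - d - 6) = (d - 3)*(d + 1)*(d + 2)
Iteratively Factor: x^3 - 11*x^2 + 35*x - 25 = (x - 5)*(x^2 - 6*x + 5) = (x - 5)*(x - 1)*(x - 5)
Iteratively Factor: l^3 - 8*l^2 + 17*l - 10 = (l - 2)*(l^2 - 6*l + 5) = (l - 5)*(l - 2)*(l - 1)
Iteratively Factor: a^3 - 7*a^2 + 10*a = (a)*(a^2 - 7*a + 10) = a*(a - 5)*(a - 2)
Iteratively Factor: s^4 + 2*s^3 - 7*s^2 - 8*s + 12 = (s - 2)*(s^3 + 4*s^2 + s - 6) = (s - 2)*(s - 1)*(s^2 + 5*s + 6) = (s - 2)*(s - 1)*(s + 3)*(s + 2)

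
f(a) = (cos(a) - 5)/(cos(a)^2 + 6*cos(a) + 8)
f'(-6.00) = -0.06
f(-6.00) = -0.28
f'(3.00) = -0.41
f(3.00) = -1.97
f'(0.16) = -0.03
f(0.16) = -0.27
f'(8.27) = -0.94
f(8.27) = -0.94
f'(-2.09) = 1.03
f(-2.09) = -1.04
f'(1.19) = -0.36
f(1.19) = -0.45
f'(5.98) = 0.06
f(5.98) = -0.28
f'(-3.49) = -0.90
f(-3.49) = -1.83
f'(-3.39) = -0.69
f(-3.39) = -1.91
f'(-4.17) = -1.04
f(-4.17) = -1.07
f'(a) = (2*sin(a)*cos(a) + 6*sin(a))*(cos(a) - 5)/(cos(a)^2 + 6*cos(a) + 8)^2 - sin(a)/(cos(a)^2 + 6*cos(a) + 8) = (cos(a)^2 - 10*cos(a) - 38)*sin(a)/(cos(a)^2 + 6*cos(a) + 8)^2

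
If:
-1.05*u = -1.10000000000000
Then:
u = 1.05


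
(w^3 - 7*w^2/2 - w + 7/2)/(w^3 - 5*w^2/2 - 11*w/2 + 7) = (w + 1)/(w + 2)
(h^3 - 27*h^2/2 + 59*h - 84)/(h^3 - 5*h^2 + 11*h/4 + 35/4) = 2*(h^2 - 10*h + 24)/(2*h^2 - 3*h - 5)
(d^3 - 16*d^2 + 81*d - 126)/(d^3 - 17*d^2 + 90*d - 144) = (d - 7)/(d - 8)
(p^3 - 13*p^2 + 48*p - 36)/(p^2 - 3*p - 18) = (p^2 - 7*p + 6)/(p + 3)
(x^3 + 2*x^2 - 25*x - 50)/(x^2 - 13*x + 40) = (x^2 + 7*x + 10)/(x - 8)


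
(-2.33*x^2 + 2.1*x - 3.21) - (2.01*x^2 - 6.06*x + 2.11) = -4.34*x^2 + 8.16*x - 5.32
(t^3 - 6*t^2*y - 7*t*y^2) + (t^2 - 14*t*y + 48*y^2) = t^3 - 6*t^2*y + t^2 - 7*t*y^2 - 14*t*y + 48*y^2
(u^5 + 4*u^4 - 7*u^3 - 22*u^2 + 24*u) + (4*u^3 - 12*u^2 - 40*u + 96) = u^5 + 4*u^4 - 3*u^3 - 34*u^2 - 16*u + 96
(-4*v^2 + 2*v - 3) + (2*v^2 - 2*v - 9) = -2*v^2 - 12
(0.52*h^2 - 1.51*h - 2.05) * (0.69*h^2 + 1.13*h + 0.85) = 0.3588*h^4 - 0.4543*h^3 - 2.6788*h^2 - 3.6*h - 1.7425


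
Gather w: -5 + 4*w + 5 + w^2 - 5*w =w^2 - w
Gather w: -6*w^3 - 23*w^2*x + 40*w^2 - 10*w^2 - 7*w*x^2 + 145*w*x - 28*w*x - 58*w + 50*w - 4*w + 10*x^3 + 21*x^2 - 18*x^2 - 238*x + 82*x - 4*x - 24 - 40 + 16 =-6*w^3 + w^2*(30 - 23*x) + w*(-7*x^2 + 117*x - 12) + 10*x^3 + 3*x^2 - 160*x - 48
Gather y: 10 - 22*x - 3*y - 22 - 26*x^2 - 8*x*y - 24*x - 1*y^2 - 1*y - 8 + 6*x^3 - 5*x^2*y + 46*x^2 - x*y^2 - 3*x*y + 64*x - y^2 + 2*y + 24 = 6*x^3 + 20*x^2 + 18*x + y^2*(-x - 2) + y*(-5*x^2 - 11*x - 2) + 4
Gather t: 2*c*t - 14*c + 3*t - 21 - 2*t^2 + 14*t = -14*c - 2*t^2 + t*(2*c + 17) - 21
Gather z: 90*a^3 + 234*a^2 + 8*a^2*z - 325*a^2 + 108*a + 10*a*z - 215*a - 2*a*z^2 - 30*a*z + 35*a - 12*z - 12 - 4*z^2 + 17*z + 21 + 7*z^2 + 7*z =90*a^3 - 91*a^2 - 72*a + z^2*(3 - 2*a) + z*(8*a^2 - 20*a + 12) + 9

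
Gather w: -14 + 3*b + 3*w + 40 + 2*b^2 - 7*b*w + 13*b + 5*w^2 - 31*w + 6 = 2*b^2 + 16*b + 5*w^2 + w*(-7*b - 28) + 32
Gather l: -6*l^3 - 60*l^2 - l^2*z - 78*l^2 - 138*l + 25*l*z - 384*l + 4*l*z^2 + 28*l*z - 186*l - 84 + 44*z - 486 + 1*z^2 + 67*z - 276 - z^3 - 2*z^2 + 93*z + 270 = -6*l^3 + l^2*(-z - 138) + l*(4*z^2 + 53*z - 708) - z^3 - z^2 + 204*z - 576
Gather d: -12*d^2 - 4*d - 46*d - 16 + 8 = -12*d^2 - 50*d - 8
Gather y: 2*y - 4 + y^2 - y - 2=y^2 + y - 6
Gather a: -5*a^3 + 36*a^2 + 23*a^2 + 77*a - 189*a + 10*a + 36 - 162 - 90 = -5*a^3 + 59*a^2 - 102*a - 216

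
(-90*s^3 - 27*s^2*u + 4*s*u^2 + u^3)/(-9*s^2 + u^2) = (30*s^2 - s*u - u^2)/(3*s - u)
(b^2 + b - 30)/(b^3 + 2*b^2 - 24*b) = (b - 5)/(b*(b - 4))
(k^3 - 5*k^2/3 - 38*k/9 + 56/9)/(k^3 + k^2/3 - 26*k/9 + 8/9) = (3*k - 7)/(3*k - 1)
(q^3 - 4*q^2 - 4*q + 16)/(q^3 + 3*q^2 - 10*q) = (q^2 - 2*q - 8)/(q*(q + 5))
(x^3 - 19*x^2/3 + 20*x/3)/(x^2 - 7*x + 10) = x*(3*x - 4)/(3*(x - 2))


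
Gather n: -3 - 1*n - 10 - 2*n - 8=-3*n - 21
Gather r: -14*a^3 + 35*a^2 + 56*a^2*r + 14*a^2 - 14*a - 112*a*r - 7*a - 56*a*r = -14*a^3 + 49*a^2 - 21*a + r*(56*a^2 - 168*a)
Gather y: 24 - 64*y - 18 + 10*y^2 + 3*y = 10*y^2 - 61*y + 6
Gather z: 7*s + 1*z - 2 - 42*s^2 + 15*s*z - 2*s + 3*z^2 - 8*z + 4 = -42*s^2 + 5*s + 3*z^2 + z*(15*s - 7) + 2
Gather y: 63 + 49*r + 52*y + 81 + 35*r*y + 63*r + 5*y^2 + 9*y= 112*r + 5*y^2 + y*(35*r + 61) + 144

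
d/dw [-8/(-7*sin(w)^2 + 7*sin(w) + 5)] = 56*(1 - 2*sin(w))*cos(w)/(-7*sin(w)^2 + 7*sin(w) + 5)^2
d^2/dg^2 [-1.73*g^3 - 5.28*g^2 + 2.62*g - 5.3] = -10.38*g - 10.56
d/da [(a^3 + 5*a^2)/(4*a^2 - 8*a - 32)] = a*(a^3 - 4*a^2 - 34*a - 80)/(4*(a^4 - 4*a^3 - 12*a^2 + 32*a + 64))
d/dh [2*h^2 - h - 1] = 4*h - 1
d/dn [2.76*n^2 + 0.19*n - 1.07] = 5.52*n + 0.19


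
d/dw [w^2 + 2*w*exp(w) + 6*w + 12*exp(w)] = 2*w*exp(w) + 2*w + 14*exp(w) + 6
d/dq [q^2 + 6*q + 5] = 2*q + 6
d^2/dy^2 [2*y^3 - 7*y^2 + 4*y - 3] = 12*y - 14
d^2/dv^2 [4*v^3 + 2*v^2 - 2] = 24*v + 4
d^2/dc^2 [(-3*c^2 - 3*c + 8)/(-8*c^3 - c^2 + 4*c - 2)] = 2*(192*c^6 + 576*c^5 - 2712*c^4 - 737*c^3 + 438*c^2 + 462*c - 76)/(512*c^9 + 192*c^8 - 744*c^7 + 193*c^6 + 468*c^5 - 330*c^4 - 16*c^3 + 108*c^2 - 48*c + 8)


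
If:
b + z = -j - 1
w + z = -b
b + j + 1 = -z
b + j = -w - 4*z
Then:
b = 2*z - 1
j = -3*z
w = 1 - 3*z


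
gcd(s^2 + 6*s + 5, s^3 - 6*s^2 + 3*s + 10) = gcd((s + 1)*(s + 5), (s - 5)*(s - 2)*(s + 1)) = s + 1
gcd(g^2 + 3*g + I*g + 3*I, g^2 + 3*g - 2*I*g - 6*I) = g + 3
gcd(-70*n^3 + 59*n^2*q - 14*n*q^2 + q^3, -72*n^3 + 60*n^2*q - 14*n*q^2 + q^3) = -2*n + q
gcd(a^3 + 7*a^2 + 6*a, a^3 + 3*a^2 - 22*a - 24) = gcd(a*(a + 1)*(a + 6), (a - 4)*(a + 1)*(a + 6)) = a^2 + 7*a + 6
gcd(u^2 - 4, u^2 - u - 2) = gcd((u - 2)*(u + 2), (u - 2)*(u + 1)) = u - 2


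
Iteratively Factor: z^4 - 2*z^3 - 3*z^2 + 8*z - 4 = (z - 2)*(z^3 - 3*z + 2) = (z - 2)*(z + 2)*(z^2 - 2*z + 1) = (z - 2)*(z - 1)*(z + 2)*(z - 1)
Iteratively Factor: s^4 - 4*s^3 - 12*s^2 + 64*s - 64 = (s - 2)*(s^3 - 2*s^2 - 16*s + 32) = (s - 4)*(s - 2)*(s^2 + 2*s - 8) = (s - 4)*(s - 2)*(s + 4)*(s - 2)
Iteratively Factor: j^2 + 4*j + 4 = (j + 2)*(j + 2)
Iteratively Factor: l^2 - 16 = (l - 4)*(l + 4)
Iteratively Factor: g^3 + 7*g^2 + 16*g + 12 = (g + 2)*(g^2 + 5*g + 6) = (g + 2)*(g + 3)*(g + 2)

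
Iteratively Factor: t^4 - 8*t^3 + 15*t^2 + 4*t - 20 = (t - 2)*(t^3 - 6*t^2 + 3*t + 10) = (t - 5)*(t - 2)*(t^2 - t - 2) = (t - 5)*(t - 2)*(t + 1)*(t - 2)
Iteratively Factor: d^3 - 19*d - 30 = (d - 5)*(d^2 + 5*d + 6) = (d - 5)*(d + 2)*(d + 3)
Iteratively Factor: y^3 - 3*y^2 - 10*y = (y)*(y^2 - 3*y - 10) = y*(y - 5)*(y + 2)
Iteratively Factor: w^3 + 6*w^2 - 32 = (w + 4)*(w^2 + 2*w - 8) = (w - 2)*(w + 4)*(w + 4)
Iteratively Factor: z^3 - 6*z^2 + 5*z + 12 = (z + 1)*(z^2 - 7*z + 12) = (z - 3)*(z + 1)*(z - 4)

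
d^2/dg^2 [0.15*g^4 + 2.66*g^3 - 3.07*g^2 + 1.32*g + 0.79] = 1.8*g^2 + 15.96*g - 6.14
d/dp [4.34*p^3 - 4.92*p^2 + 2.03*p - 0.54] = 13.02*p^2 - 9.84*p + 2.03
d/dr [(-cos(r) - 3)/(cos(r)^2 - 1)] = (sin(r)^2 - 6*cos(r) - 2)/sin(r)^3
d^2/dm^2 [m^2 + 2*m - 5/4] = 2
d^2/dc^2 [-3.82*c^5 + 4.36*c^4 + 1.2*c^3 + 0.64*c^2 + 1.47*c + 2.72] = -76.4*c^3 + 52.32*c^2 + 7.2*c + 1.28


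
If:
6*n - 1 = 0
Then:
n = 1/6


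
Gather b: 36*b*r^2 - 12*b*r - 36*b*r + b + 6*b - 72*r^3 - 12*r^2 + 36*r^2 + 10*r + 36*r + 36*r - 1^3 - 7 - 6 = b*(36*r^2 - 48*r + 7) - 72*r^3 + 24*r^2 + 82*r - 14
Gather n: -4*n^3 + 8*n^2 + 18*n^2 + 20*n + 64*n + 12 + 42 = -4*n^3 + 26*n^2 + 84*n + 54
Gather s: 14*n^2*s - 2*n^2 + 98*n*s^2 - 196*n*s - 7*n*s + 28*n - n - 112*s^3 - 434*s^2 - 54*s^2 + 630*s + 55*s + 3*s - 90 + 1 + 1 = -2*n^2 + 27*n - 112*s^3 + s^2*(98*n - 488) + s*(14*n^2 - 203*n + 688) - 88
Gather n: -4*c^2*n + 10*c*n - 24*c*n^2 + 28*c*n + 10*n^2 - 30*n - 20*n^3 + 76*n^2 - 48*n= -20*n^3 + n^2*(86 - 24*c) + n*(-4*c^2 + 38*c - 78)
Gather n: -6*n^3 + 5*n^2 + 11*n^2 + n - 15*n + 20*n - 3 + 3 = -6*n^3 + 16*n^2 + 6*n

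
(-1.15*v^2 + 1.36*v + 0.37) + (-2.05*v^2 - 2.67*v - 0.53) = -3.2*v^2 - 1.31*v - 0.16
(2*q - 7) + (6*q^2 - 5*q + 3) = 6*q^2 - 3*q - 4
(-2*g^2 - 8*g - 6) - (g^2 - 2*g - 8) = -3*g^2 - 6*g + 2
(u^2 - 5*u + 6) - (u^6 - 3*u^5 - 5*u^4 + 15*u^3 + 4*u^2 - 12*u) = -u^6 + 3*u^5 + 5*u^4 - 15*u^3 - 3*u^2 + 7*u + 6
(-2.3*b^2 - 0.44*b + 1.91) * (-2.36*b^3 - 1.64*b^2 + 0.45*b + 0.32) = 5.428*b^5 + 4.8104*b^4 - 4.821*b^3 - 4.0664*b^2 + 0.7187*b + 0.6112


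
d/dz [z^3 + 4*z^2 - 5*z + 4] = 3*z^2 + 8*z - 5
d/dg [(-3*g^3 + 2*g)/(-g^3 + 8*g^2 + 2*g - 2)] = 2*(-12*g^4 - 4*g^3 + g^2 - 2)/(g^6 - 16*g^5 + 60*g^4 + 36*g^3 - 28*g^2 - 8*g + 4)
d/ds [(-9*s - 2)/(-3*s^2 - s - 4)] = (27*s^2 + 9*s - (6*s + 1)*(9*s + 2) + 36)/(3*s^2 + s + 4)^2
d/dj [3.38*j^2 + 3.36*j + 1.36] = 6.76*j + 3.36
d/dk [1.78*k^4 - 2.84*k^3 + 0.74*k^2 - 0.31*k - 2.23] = 7.12*k^3 - 8.52*k^2 + 1.48*k - 0.31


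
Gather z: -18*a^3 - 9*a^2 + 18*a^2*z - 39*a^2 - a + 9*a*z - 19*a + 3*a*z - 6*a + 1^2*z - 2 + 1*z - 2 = -18*a^3 - 48*a^2 - 26*a + z*(18*a^2 + 12*a + 2) - 4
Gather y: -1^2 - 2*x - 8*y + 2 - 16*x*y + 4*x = 2*x + y*(-16*x - 8) + 1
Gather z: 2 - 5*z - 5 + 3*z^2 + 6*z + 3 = 3*z^2 + z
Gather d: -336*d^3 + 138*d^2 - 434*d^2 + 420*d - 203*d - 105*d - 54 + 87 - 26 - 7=-336*d^3 - 296*d^2 + 112*d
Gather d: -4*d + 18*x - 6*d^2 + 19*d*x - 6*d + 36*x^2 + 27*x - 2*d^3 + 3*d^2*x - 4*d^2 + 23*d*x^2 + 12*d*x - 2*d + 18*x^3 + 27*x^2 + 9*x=-2*d^3 + d^2*(3*x - 10) + d*(23*x^2 + 31*x - 12) + 18*x^3 + 63*x^2 + 54*x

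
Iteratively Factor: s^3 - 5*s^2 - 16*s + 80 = (s - 5)*(s^2 - 16) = (s - 5)*(s + 4)*(s - 4)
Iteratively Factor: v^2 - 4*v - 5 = (v + 1)*(v - 5)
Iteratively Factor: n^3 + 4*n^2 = (n)*(n^2 + 4*n) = n*(n + 4)*(n)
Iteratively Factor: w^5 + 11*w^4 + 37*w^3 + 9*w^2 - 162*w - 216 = (w + 4)*(w^4 + 7*w^3 + 9*w^2 - 27*w - 54) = (w + 3)*(w + 4)*(w^3 + 4*w^2 - 3*w - 18) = (w + 3)^2*(w + 4)*(w^2 + w - 6) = (w - 2)*(w + 3)^2*(w + 4)*(w + 3)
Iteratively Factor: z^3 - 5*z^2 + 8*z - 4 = (z - 1)*(z^2 - 4*z + 4) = (z - 2)*(z - 1)*(z - 2)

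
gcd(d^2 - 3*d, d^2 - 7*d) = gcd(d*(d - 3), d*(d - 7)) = d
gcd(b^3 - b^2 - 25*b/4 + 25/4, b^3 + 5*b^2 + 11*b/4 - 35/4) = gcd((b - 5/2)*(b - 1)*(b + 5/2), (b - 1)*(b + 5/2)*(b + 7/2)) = b^2 + 3*b/2 - 5/2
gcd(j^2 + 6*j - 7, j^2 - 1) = j - 1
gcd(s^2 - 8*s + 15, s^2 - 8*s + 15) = s^2 - 8*s + 15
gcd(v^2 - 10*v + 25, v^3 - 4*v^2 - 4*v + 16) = 1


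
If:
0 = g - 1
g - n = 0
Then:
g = 1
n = 1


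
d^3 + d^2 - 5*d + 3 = (d - 1)^2*(d + 3)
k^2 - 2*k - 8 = (k - 4)*(k + 2)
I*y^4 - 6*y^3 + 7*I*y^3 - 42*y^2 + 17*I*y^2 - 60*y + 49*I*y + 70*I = (y + 2)*(y + 5)*(y + 7*I)*(I*y + 1)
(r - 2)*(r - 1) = r^2 - 3*r + 2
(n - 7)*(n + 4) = n^2 - 3*n - 28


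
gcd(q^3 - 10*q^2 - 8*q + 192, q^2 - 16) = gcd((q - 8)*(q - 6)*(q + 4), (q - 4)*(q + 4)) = q + 4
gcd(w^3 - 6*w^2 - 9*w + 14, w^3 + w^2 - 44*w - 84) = w^2 - 5*w - 14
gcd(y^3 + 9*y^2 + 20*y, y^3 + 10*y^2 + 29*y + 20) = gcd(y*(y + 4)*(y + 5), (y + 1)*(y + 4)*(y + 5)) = y^2 + 9*y + 20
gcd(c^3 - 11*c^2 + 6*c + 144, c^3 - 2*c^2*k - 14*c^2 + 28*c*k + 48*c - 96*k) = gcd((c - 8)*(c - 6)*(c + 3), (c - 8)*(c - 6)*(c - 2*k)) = c^2 - 14*c + 48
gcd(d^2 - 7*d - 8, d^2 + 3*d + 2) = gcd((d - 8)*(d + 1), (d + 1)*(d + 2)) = d + 1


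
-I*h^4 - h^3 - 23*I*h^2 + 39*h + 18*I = (h - 6*I)*(h + I)*(h + 3*I)*(-I*h + 1)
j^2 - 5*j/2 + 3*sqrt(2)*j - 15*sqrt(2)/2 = (j - 5/2)*(j + 3*sqrt(2))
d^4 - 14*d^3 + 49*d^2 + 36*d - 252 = (d - 7)*(d - 6)*(d - 3)*(d + 2)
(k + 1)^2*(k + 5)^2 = k^4 + 12*k^3 + 46*k^2 + 60*k + 25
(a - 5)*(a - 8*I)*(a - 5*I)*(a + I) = a^4 - 5*a^3 - 12*I*a^3 - 27*a^2 + 60*I*a^2 + 135*a - 40*I*a + 200*I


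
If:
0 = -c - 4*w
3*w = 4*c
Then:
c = 0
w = 0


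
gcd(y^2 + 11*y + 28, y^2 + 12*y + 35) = y + 7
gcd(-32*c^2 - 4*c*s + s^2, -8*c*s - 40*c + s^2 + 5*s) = -8*c + s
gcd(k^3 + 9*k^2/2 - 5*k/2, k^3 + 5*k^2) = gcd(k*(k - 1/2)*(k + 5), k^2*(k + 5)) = k^2 + 5*k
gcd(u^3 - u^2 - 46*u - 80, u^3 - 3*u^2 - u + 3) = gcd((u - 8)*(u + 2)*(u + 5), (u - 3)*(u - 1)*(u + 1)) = 1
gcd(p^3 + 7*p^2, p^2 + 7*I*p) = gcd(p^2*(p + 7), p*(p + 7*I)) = p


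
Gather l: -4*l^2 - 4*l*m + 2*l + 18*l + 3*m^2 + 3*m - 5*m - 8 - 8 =-4*l^2 + l*(20 - 4*m) + 3*m^2 - 2*m - 16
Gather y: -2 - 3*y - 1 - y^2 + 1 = -y^2 - 3*y - 2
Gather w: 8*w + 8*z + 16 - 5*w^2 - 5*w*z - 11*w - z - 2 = -5*w^2 + w*(-5*z - 3) + 7*z + 14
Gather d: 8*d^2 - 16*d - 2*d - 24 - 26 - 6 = 8*d^2 - 18*d - 56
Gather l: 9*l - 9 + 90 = 9*l + 81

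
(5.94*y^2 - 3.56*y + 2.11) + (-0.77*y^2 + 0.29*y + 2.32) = 5.17*y^2 - 3.27*y + 4.43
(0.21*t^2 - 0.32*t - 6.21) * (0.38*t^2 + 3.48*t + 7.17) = 0.0798*t^4 + 0.6092*t^3 - 1.9677*t^2 - 23.9052*t - 44.5257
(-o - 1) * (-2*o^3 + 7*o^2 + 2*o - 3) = 2*o^4 - 5*o^3 - 9*o^2 + o + 3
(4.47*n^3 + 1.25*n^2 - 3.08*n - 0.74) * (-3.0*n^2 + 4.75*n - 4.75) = -13.41*n^5 + 17.4825*n^4 - 6.055*n^3 - 18.3475*n^2 + 11.115*n + 3.515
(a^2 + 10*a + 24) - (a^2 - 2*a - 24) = 12*a + 48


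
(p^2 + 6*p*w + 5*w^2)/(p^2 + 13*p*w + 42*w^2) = (p^2 + 6*p*w + 5*w^2)/(p^2 + 13*p*w + 42*w^2)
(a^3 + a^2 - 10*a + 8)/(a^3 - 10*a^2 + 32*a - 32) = (a^2 + 3*a - 4)/(a^2 - 8*a + 16)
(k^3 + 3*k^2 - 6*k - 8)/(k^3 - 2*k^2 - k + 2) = (k + 4)/(k - 1)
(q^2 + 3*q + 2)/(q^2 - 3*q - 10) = (q + 1)/(q - 5)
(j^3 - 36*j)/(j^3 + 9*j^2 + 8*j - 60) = j*(j - 6)/(j^2 + 3*j - 10)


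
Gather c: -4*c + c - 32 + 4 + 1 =-3*c - 27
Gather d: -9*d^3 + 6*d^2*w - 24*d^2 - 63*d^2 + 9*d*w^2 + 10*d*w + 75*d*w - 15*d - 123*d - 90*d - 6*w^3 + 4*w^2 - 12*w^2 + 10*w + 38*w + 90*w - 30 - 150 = -9*d^3 + d^2*(6*w - 87) + d*(9*w^2 + 85*w - 228) - 6*w^3 - 8*w^2 + 138*w - 180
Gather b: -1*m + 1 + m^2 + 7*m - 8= m^2 + 6*m - 7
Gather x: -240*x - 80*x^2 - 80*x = -80*x^2 - 320*x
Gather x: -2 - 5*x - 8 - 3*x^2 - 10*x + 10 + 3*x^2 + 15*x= 0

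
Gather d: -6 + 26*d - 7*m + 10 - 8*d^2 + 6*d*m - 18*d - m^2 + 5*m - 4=-8*d^2 + d*(6*m + 8) - m^2 - 2*m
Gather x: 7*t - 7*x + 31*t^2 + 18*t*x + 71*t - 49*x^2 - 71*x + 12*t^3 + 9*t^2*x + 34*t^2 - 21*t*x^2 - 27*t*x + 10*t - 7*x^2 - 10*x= 12*t^3 + 65*t^2 + 88*t + x^2*(-21*t - 56) + x*(9*t^2 - 9*t - 88)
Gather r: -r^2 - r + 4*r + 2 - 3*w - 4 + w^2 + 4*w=-r^2 + 3*r + w^2 + w - 2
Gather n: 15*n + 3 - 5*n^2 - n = -5*n^2 + 14*n + 3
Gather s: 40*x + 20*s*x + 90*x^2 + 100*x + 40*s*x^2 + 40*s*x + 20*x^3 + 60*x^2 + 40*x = s*(40*x^2 + 60*x) + 20*x^3 + 150*x^2 + 180*x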